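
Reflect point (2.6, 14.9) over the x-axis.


Reflection over x-axis: (x,y) -> (x,-y)
(2.6, 14.9) -> (2.6, -14.9)

(2.6, -14.9)


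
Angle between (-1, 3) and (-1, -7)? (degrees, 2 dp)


u.v = -20, |u| = sqrt(10) = 3.1623, |v| = sqrt(50) = 7.0711
cos(theta) = u.v/(|u||v|) = -20/sqrt(500) = -0.894427
theta = acos(-0.894427) = 153.43 degrees

153.43 degrees


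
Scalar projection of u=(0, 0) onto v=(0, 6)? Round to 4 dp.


u.v = 0, |v| = sqrt(36) = 6
Scalar projection = u.v / |v| = 0 / sqrt(36) = 0

0


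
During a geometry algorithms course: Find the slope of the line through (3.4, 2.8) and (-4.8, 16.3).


slope = (y2-y1)/(x2-x1) = (16.3-2.8)/((-4.8)-3.4) = 13.5/(-8.2) = -1.6463

-1.6463


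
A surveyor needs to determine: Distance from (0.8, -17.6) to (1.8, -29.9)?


dx=1, dy=-12.3
d^2 = 1^2 + (-12.3)^2 = 152.29
d = sqrt(152.29) = 12.3406

12.3406


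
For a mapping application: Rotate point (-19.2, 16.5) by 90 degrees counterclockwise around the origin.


90° CCW: (x,y) -> (-y, x)
(-19.2,16.5) -> (-16.5, -19.2)

(-16.5, -19.2)


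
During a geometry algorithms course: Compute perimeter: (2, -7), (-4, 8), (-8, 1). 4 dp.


Sides: (2, -7)->(-4, 8): sqrt(261) = 16.155494, (-4, 8)->(-8, 1): sqrt(65) = 8.062258, (-8, 1)->(2, -7): sqrt(164) = 12.806248
Sum = 37.024
Perimeter = 37.024

37.024


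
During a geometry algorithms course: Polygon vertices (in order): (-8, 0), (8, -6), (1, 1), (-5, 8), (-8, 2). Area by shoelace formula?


Shoelace sum: ((-8)*(-6) - 8*0) + (8*1 - 1*(-6)) + (1*8 - (-5)*1) + ((-5)*2 - (-8)*8) + ((-8)*0 - (-8)*2)
= 145
Area = |145|/2 = 72.5

72.5


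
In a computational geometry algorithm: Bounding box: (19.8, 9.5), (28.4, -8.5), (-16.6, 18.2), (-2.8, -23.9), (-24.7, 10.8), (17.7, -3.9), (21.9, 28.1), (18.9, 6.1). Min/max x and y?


x range: [-24.7, 28.4]
y range: [-23.9, 28.1]
Bounding box: (-24.7,-23.9) to (28.4,28.1)

(-24.7,-23.9) to (28.4,28.1)


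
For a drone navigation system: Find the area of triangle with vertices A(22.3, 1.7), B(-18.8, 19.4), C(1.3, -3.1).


Area = |x_A(y_B-y_C) + x_B(y_C-y_A) + x_C(y_A-y_B)|/2
= |501.75 + 90.24 + (-23.01)|/2
= 568.98/2 = 284.49

284.49


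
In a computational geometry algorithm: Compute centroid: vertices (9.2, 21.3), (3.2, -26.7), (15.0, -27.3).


Centroid = ((x_A+x_B+x_C)/3, (y_A+y_B+y_C)/3)
= ((9.2+3.2+15)/3, (21.3+(-26.7)+(-27.3))/3)
= (9.1333, -10.9)

(9.1333, -10.9)


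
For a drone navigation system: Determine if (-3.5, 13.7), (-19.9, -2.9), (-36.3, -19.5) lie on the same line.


Cross product: ((-19.9)-(-3.5))*((-19.5)-13.7) - ((-2.9)-13.7)*((-36.3)-(-3.5))
= 0

Yes, collinear


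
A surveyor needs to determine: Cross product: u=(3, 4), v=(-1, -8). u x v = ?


u x v = u_x*v_y - u_y*v_x = 3*(-8) - 4*(-1)
= (-24) - (-4) = -20

-20


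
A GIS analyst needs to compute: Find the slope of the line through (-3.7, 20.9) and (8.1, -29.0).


slope = (y2-y1)/(x2-x1) = ((-29)-20.9)/(8.1-(-3.7)) = (-49.9)/11.8 = -4.2288

-4.2288


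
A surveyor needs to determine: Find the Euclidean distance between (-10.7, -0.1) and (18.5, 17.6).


dx=29.2, dy=17.7
d^2 = 29.2^2 + 17.7^2 = 1165.93
d = sqrt(1165.93) = 34.1457

34.1457


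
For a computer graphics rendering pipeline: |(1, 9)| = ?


|u| = sqrt(1^2 + 9^2) = sqrt(82) = 9.0554

9.0554


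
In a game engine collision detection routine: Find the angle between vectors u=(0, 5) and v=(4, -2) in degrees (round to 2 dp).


u.v = -10, |u| = sqrt(25) = 5, |v| = sqrt(20) = 4.4721
cos(theta) = u.v/(|u||v|) = -10/sqrt(500) = -0.447214
theta = acos(-0.447214) = 116.57 degrees

116.57 degrees


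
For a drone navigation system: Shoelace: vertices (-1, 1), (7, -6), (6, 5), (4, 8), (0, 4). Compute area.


Shoelace sum: ((-1)*(-6) - 7*1) + (7*5 - 6*(-6)) + (6*8 - 4*5) + (4*4 - 0*8) + (0*1 - (-1)*4)
= 118
Area = |118|/2 = 59

59


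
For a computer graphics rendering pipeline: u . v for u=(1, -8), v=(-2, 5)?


u . v = u_x*v_x + u_y*v_y = 1*(-2) + (-8)*5
= (-2) + (-40) = -42

-42


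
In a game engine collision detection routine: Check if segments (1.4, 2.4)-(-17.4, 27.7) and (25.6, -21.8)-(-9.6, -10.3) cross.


Cross products: d1=-573.54, d2=-1247.9, d3=-157.3, d4=517.06
d1*d2 < 0 and d3*d4 < 0? no

No, they don't intersect


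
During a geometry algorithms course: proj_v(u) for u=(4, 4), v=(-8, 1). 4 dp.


u.v = -28, |v| = sqrt(65) = 8.0623
Scalar projection = u.v / |v| = -28 / sqrt(65) = -3.473

-3.473


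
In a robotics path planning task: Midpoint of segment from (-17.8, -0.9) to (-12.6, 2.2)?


M = (((-17.8)+(-12.6))/2, ((-0.9)+2.2)/2)
= (-15.2, 0.65)

(-15.2, 0.65)


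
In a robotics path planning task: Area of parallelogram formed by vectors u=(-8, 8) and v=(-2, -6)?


|u x v| = |(-8)*(-6) - 8*(-2)|
= |48 - (-16)| = 64

64


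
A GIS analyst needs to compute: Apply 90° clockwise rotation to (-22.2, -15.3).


90° CW: (x,y) -> (y, -x)
(-22.2,-15.3) -> (-15.3, 22.2)

(-15.3, 22.2)


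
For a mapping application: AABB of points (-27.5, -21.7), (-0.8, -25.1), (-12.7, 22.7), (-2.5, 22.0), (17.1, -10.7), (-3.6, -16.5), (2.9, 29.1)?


x range: [-27.5, 17.1]
y range: [-25.1, 29.1]
Bounding box: (-27.5,-25.1) to (17.1,29.1)

(-27.5,-25.1) to (17.1,29.1)


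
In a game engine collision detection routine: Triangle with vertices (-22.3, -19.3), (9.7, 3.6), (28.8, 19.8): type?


Side lengths squared: AB^2=1548.41, BC^2=627.25, CA^2=4140.02
Sorted: [627.25, 1548.41, 4140.02]
By sides: Scalene, By angles: Obtuse

Scalene, Obtuse


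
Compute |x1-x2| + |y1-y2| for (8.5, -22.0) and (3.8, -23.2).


|8.5-3.8| + |(-22)-(-23.2)| = 4.7 + 1.2 = 5.9

5.9


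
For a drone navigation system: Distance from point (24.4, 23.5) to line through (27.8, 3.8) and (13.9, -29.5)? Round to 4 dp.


|cross product| = 387.05
|line direction| = sqrt(1302.1) = 36.0846
Distance = 387.05/sqrt(1302.1) = 10.7262

10.7262


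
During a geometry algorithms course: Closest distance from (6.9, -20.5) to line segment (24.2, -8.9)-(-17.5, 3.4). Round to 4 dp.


Project P onto AB: t = 0.3062 (clamped to [0,1])
Closest point on segment: (11.4324, -5.134)
Distance: 16.0205

16.0205


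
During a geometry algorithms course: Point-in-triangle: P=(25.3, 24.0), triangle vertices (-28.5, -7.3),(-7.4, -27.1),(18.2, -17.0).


Cross products: AB x AP = 1725.67, BC x BP = 977.89, CA x CP = -1983.57
All same sign? no

No, outside


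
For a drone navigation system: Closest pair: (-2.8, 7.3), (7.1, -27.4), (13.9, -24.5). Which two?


d(P0,P1) = 36.0846, d(P0,P2) = 35.9184, d(P1,P2) = 7.3926
Closest: P1 and P2

Closest pair: (7.1, -27.4) and (13.9, -24.5), distance = 7.3926


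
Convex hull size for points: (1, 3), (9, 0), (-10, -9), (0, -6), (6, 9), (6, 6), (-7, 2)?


Convex hull vertices (CCW): (-10, -9), (0, -6), (9, 0), (6, 9), (-7, 2)
Count = 5

5


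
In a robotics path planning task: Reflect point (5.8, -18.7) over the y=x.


Reflection over y=x: (x,y) -> (y,x)
(5.8, -18.7) -> (-18.7, 5.8)

(-18.7, 5.8)


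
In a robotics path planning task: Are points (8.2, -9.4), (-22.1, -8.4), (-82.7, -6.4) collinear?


Cross product: ((-22.1)-8.2)*((-6.4)-(-9.4)) - ((-8.4)-(-9.4))*((-82.7)-8.2)
= 0

Yes, collinear


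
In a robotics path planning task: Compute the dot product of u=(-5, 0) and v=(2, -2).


u . v = u_x*v_x + u_y*v_y = (-5)*2 + 0*(-2)
= (-10) + 0 = -10

-10


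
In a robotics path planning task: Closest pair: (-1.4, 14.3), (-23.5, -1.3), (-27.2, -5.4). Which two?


d(P0,P1) = 27.0512, d(P0,P2) = 32.4612, d(P1,P2) = 5.5227
Closest: P1 and P2

Closest pair: (-23.5, -1.3) and (-27.2, -5.4), distance = 5.5227


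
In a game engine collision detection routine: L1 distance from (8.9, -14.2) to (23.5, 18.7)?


|8.9-23.5| + |(-14.2)-18.7| = 14.6 + 32.9 = 47.5

47.5


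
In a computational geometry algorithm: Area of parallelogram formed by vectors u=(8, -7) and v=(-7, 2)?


|u x v| = |8*2 - (-7)*(-7)|
= |16 - 49| = 33

33


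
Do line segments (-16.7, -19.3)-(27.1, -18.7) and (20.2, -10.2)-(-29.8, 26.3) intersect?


Cross products: d1=1801.85, d2=173.15, d3=376.44, d4=2005.14
d1*d2 < 0 and d3*d4 < 0? no

No, they don't intersect


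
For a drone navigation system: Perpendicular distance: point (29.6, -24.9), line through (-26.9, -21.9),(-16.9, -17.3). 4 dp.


|cross product| = 289.9
|line direction| = sqrt(121.16) = 11.0073
Distance = 289.9/sqrt(121.16) = 26.3371

26.3371


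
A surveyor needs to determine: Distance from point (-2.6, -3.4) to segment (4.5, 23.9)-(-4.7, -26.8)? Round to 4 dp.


Project P onto AB: t = 0.5459 (clamped to [0,1])
Closest point on segment: (-0.5223, -3.777)
Distance: 2.1117

2.1117


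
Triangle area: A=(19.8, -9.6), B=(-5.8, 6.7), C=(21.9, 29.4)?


Area = |x_A(y_B-y_C) + x_B(y_C-y_A) + x_C(y_A-y_B)|/2
= |(-449.46) + (-226.2) + (-356.97)|/2
= 1032.63/2 = 516.315

516.315


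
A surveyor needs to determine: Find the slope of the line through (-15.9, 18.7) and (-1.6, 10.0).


slope = (y2-y1)/(x2-x1) = (10-18.7)/((-1.6)-(-15.9)) = (-8.7)/14.3 = -0.6084

-0.6084


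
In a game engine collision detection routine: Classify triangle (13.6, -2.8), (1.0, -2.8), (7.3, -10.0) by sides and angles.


Side lengths squared: AB^2=158.76, BC^2=91.53, CA^2=91.53
Sorted: [91.53, 91.53, 158.76]
By sides: Isosceles, By angles: Acute

Isosceles, Acute


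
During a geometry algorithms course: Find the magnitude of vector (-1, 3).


|u| = sqrt((-1)^2 + 3^2) = sqrt(10) = 3.1623

3.1623


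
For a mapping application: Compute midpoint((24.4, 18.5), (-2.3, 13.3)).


M = ((24.4+(-2.3))/2, (18.5+13.3)/2)
= (11.05, 15.9)

(11.05, 15.9)


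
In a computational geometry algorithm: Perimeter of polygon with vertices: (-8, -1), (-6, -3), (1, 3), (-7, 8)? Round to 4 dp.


Sides: (-8, -1)->(-6, -3): sqrt(8) = 2.828427, (-6, -3)->(1, 3): sqrt(85) = 9.219544, (1, 3)->(-7, 8): sqrt(89) = 9.433981, (-7, 8)->(-8, -1): sqrt(82) = 9.055385
Sum = 30.537337
Perimeter = 30.5373

30.5373


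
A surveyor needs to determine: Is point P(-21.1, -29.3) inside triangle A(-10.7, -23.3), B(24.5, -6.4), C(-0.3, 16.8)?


Cross products: AB x AP = -35.44, BC x BP = 1625.84, CA x CP = -354.64
All same sign? no

No, outside


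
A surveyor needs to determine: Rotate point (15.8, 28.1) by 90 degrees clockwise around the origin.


90° CW: (x,y) -> (y, -x)
(15.8,28.1) -> (28.1, -15.8)

(28.1, -15.8)


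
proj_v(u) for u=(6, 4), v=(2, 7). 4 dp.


u.v = 40, |v| = sqrt(53) = 7.2801
Scalar projection = u.v / |v| = 40 / sqrt(53) = 5.4944

5.4944


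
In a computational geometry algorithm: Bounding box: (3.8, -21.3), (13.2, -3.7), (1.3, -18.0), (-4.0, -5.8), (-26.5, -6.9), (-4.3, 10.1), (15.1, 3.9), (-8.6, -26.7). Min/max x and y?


x range: [-26.5, 15.1]
y range: [-26.7, 10.1]
Bounding box: (-26.5,-26.7) to (15.1,10.1)

(-26.5,-26.7) to (15.1,10.1)


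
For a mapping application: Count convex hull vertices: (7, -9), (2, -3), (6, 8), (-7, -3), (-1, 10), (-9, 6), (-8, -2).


Convex hull vertices (CCW): (-9, 6), (-8, -2), (-7, -3), (7, -9), (6, 8), (-1, 10)
Count = 6

6


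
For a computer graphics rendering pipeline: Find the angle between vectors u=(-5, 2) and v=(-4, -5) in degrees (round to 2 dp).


u.v = 10, |u| = sqrt(29) = 5.3852, |v| = sqrt(41) = 6.4031
cos(theta) = u.v/(|u||v|) = 10/sqrt(1189) = 0.290007
theta = acos(0.290007) = 73.14 degrees

73.14 degrees


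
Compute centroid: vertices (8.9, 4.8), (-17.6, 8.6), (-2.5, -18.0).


Centroid = ((x_A+x_B+x_C)/3, (y_A+y_B+y_C)/3)
= ((8.9+(-17.6)+(-2.5))/3, (4.8+8.6+(-18))/3)
= (-3.7333, -1.5333)

(-3.7333, -1.5333)


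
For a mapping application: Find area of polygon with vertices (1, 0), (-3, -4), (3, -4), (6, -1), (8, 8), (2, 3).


Shoelace sum: (1*(-4) - (-3)*0) + ((-3)*(-4) - 3*(-4)) + (3*(-1) - 6*(-4)) + (6*8 - 8*(-1)) + (8*3 - 2*8) + (2*0 - 1*3)
= 102
Area = |102|/2 = 51

51


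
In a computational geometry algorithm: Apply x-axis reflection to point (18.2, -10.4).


Reflection over x-axis: (x,y) -> (x,-y)
(18.2, -10.4) -> (18.2, 10.4)

(18.2, 10.4)


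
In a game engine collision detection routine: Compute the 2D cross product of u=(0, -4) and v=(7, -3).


u x v = u_x*v_y - u_y*v_x = 0*(-3) - (-4)*7
= 0 - (-28) = 28

28


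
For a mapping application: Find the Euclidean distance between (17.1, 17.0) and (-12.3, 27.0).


dx=-29.4, dy=10
d^2 = (-29.4)^2 + 10^2 = 964.36
d = sqrt(964.36) = 31.0541

31.0541


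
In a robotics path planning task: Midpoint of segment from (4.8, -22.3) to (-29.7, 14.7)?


M = ((4.8+(-29.7))/2, ((-22.3)+14.7)/2)
= (-12.45, -3.8)

(-12.45, -3.8)


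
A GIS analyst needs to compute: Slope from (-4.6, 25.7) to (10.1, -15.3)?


slope = (y2-y1)/(x2-x1) = ((-15.3)-25.7)/(10.1-(-4.6)) = (-41)/14.7 = -2.7891

-2.7891


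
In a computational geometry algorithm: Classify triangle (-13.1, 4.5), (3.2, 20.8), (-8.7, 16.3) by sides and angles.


Side lengths squared: AB^2=531.38, BC^2=161.86, CA^2=158.6
Sorted: [158.6, 161.86, 531.38]
By sides: Scalene, By angles: Obtuse

Scalene, Obtuse


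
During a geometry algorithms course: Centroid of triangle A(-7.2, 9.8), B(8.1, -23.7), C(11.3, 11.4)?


Centroid = ((x_A+x_B+x_C)/3, (y_A+y_B+y_C)/3)
= (((-7.2)+8.1+11.3)/3, (9.8+(-23.7)+11.4)/3)
= (4.0667, -0.8333)

(4.0667, -0.8333)


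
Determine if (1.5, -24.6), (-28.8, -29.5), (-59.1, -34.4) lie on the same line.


Cross product: ((-28.8)-1.5)*((-34.4)-(-24.6)) - ((-29.5)-(-24.6))*((-59.1)-1.5)
= 0

Yes, collinear


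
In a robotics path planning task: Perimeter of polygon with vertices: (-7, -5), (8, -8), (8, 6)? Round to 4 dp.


Sides: (-7, -5)->(8, -8): sqrt(234) = 15.297059, (8, -8)->(8, 6): sqrt(196) = 14, (8, 6)->(-7, -5): sqrt(346) = 18.601075
Sum = 47.898134
Perimeter = 47.8981

47.8981


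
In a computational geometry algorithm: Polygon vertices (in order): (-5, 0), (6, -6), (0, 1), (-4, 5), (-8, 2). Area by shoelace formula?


Shoelace sum: ((-5)*(-6) - 6*0) + (6*1 - 0*(-6)) + (0*5 - (-4)*1) + ((-4)*2 - (-8)*5) + ((-8)*0 - (-5)*2)
= 82
Area = |82|/2 = 41

41


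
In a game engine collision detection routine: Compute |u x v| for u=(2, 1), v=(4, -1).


|u x v| = |2*(-1) - 1*4|
= |(-2) - 4| = 6

6


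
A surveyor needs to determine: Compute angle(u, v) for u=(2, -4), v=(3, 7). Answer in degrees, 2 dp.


u.v = -22, |u| = sqrt(20) = 4.4721, |v| = sqrt(58) = 7.6158
cos(theta) = u.v/(|u||v|) = -22/sqrt(1160) = -0.645942
theta = acos(-0.645942) = 130.24 degrees

130.24 degrees


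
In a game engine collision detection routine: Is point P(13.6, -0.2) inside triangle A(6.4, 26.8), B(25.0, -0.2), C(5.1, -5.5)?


Cross products: AB x AP = -307.8, BC x BP = -60.42, CA x CP = -267.66
All same sign? yes

Yes, inside


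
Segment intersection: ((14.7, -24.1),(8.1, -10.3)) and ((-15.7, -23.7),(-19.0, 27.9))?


Cross products: d1=-1567.32, d2=-1272.3, d3=416.88, d4=121.86
d1*d2 < 0 and d3*d4 < 0? no

No, they don't intersect


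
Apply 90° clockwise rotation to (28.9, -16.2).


90° CW: (x,y) -> (y, -x)
(28.9,-16.2) -> (-16.2, -28.9)

(-16.2, -28.9)


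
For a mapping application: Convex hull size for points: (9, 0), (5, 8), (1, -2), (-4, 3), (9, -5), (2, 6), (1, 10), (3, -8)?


Convex hull vertices (CCW): (-4, 3), (3, -8), (9, -5), (9, 0), (5, 8), (1, 10)
Count = 6

6


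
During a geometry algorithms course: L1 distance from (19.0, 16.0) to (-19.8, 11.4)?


|19-(-19.8)| + |16-11.4| = 38.8 + 4.6 = 43.4

43.4


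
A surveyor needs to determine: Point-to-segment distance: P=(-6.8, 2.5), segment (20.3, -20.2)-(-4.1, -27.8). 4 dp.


Project P onto AB: t = 0.7483 (clamped to [0,1])
Closest point on segment: (2.0418, -25.887)
Distance: 29.7321

29.7321


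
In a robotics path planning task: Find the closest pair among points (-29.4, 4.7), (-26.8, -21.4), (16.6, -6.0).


d(P0,P1) = 26.2292, d(P0,P2) = 47.2281, d(P1,P2) = 46.0513
Closest: P0 and P1

Closest pair: (-29.4, 4.7) and (-26.8, -21.4), distance = 26.2292


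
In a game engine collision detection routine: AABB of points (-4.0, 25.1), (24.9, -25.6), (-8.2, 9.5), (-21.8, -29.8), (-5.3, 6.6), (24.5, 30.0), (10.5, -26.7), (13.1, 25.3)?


x range: [-21.8, 24.9]
y range: [-29.8, 30]
Bounding box: (-21.8,-29.8) to (24.9,30)

(-21.8,-29.8) to (24.9,30)


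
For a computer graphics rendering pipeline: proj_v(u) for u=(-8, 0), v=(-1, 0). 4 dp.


u.v = 8, |v| = sqrt(1) = 1
Scalar projection = u.v / |v| = 8 / sqrt(1) = 8

8


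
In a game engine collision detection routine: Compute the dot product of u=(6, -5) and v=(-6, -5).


u . v = u_x*v_x + u_y*v_y = 6*(-6) + (-5)*(-5)
= (-36) + 25 = -11

-11


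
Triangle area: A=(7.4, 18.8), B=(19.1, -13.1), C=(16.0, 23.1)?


Area = |x_A(y_B-y_C) + x_B(y_C-y_A) + x_C(y_A-y_B)|/2
= |(-267.88) + 82.13 + 510.4|/2
= 324.65/2 = 162.325

162.325


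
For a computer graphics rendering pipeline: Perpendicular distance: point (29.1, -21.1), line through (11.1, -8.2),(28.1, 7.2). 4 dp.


|cross product| = 496.5
|line direction| = sqrt(526.16) = 22.9382
Distance = 496.5/sqrt(526.16) = 21.6451

21.6451


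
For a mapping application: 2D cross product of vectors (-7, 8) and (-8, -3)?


u x v = u_x*v_y - u_y*v_x = (-7)*(-3) - 8*(-8)
= 21 - (-64) = 85

85


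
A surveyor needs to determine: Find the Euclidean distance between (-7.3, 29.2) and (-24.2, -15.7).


dx=-16.9, dy=-44.9
d^2 = (-16.9)^2 + (-44.9)^2 = 2301.62
d = sqrt(2301.62) = 47.9752

47.9752


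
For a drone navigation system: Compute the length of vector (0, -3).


|u| = sqrt(0^2 + (-3)^2) = sqrt(9) = 3

3


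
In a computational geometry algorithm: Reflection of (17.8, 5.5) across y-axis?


Reflection over y-axis: (x,y) -> (-x,y)
(17.8, 5.5) -> (-17.8, 5.5)

(-17.8, 5.5)


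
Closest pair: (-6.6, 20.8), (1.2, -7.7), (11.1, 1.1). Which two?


d(P0,P1) = 29.5481, d(P0,P2) = 26.4836, d(P1,P2) = 13.2458
Closest: P1 and P2

Closest pair: (1.2, -7.7) and (11.1, 1.1), distance = 13.2458


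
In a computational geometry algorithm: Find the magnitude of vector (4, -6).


|u| = sqrt(4^2 + (-6)^2) = sqrt(52) = 7.2111

7.2111


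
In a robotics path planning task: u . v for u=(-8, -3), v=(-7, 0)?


u . v = u_x*v_x + u_y*v_y = (-8)*(-7) + (-3)*0
= 56 + 0 = 56

56


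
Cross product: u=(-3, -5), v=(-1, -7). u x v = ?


u x v = u_x*v_y - u_y*v_x = (-3)*(-7) - (-5)*(-1)
= 21 - 5 = 16

16


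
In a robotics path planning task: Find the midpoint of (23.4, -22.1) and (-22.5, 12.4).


M = ((23.4+(-22.5))/2, ((-22.1)+12.4)/2)
= (0.45, -4.85)

(0.45, -4.85)


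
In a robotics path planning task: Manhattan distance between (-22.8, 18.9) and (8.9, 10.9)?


|(-22.8)-8.9| + |18.9-10.9| = 31.7 + 8 = 39.7

39.7


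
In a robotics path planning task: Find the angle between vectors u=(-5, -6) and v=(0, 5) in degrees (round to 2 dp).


u.v = -30, |u| = sqrt(61) = 7.8102, |v| = sqrt(25) = 5
cos(theta) = u.v/(|u||v|) = -30/sqrt(1525) = -0.768221
theta = acos(-0.768221) = 140.19 degrees

140.19 degrees


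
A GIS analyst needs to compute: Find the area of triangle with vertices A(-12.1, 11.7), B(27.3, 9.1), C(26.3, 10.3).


Area = |x_A(y_B-y_C) + x_B(y_C-y_A) + x_C(y_A-y_B)|/2
= |14.52 + (-38.22) + 68.38|/2
= 44.68/2 = 22.34

22.34


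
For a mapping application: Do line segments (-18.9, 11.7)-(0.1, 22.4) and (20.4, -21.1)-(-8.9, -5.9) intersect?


Cross products: d1=-363.68, d2=-965.99, d3=-1043.71, d4=-441.4
d1*d2 < 0 and d3*d4 < 0? no

No, they don't intersect


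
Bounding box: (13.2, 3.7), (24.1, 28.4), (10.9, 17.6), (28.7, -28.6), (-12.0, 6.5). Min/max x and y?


x range: [-12, 28.7]
y range: [-28.6, 28.4]
Bounding box: (-12,-28.6) to (28.7,28.4)

(-12,-28.6) to (28.7,28.4)


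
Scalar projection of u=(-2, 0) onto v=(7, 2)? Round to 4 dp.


u.v = -14, |v| = sqrt(53) = 7.2801
Scalar projection = u.v / |v| = -14 / sqrt(53) = -1.923

-1.923


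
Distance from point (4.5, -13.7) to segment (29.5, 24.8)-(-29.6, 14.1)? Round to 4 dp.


Project P onto AB: t = 0.5238 (clamped to [0,1])
Closest point on segment: (-1.4557, 19.1955)
Distance: 33.4303

33.4303


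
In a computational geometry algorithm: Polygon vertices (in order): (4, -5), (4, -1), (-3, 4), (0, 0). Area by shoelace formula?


Shoelace sum: (4*(-1) - 4*(-5)) + (4*4 - (-3)*(-1)) + ((-3)*0 - 0*4) + (0*(-5) - 4*0)
= 29
Area = |29|/2 = 14.5

14.5


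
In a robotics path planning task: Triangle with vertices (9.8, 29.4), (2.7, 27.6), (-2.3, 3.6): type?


Side lengths squared: AB^2=53.65, BC^2=601, CA^2=812.05
Sorted: [53.65, 601, 812.05]
By sides: Scalene, By angles: Obtuse

Scalene, Obtuse


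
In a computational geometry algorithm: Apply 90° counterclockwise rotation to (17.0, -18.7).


90° CCW: (x,y) -> (-y, x)
(17,-18.7) -> (18.7, 17)

(18.7, 17)


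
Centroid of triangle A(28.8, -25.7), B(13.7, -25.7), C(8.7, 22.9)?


Centroid = ((x_A+x_B+x_C)/3, (y_A+y_B+y_C)/3)
= ((28.8+13.7+8.7)/3, ((-25.7)+(-25.7)+22.9)/3)
= (17.0667, -9.5)

(17.0667, -9.5)


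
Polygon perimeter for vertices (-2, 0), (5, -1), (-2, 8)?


Sides: (-2, 0)->(5, -1): sqrt(50) = 7.071068, (5, -1)->(-2, 8): sqrt(130) = 11.401754, (-2, 8)->(-2, 0): sqrt(64) = 8
Sum = 26.472822
Perimeter = 26.4728

26.4728


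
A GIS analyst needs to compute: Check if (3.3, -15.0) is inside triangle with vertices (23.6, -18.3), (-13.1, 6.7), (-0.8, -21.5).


Cross products: AB x AP = 386.39, BC x BP = 195.57, CA x CP = 145.48
All same sign? yes

Yes, inside


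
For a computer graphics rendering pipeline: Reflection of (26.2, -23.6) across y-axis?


Reflection over y-axis: (x,y) -> (-x,y)
(26.2, -23.6) -> (-26.2, -23.6)

(-26.2, -23.6)


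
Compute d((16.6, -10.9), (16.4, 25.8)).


dx=-0.2, dy=36.7
d^2 = (-0.2)^2 + 36.7^2 = 1346.93
d = sqrt(1346.93) = 36.7005

36.7005


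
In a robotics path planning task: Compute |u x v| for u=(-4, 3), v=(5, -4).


|u x v| = |(-4)*(-4) - 3*5|
= |16 - 15| = 1

1


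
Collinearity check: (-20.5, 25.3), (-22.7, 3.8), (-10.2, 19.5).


Cross product: ((-22.7)-(-20.5))*(19.5-25.3) - (3.8-25.3)*((-10.2)-(-20.5))
= 234.21

No, not collinear


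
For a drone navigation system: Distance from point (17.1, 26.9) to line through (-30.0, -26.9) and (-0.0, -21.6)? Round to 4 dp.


|cross product| = 1364.37
|line direction| = sqrt(928.09) = 30.4646
Distance = 1364.37/sqrt(928.09) = 44.7855

44.7855


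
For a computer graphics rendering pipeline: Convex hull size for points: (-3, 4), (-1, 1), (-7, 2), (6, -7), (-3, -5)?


Convex hull vertices (CCW): (-7, 2), (-3, -5), (6, -7), (-3, 4)
Count = 4

4


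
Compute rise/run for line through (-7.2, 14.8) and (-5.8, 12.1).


slope = (y2-y1)/(x2-x1) = (12.1-14.8)/((-5.8)-(-7.2)) = (-2.7)/1.4 = -1.9286

-1.9286


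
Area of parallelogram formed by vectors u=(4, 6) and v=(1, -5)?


|u x v| = |4*(-5) - 6*1|
= |(-20) - 6| = 26

26


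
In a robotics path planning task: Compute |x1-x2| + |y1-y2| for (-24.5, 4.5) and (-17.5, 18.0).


|(-24.5)-(-17.5)| + |4.5-18| = 7 + 13.5 = 20.5

20.5


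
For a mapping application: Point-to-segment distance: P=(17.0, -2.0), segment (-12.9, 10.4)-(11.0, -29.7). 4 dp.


Project P onto AB: t = 0.5561 (clamped to [0,1])
Closest point on segment: (0.3906, -11.8993)
Distance: 19.3357

19.3357


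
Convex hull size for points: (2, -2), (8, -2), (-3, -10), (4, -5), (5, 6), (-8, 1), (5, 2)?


Convex hull vertices (CCW): (-8, 1), (-3, -10), (4, -5), (8, -2), (5, 6)
Count = 5

5


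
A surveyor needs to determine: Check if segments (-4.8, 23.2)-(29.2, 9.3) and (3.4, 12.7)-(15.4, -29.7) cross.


Cross products: d1=-221.68, d2=1053.12, d3=-243.02, d4=-1517.82
d1*d2 < 0 and d3*d4 < 0? no

No, they don't intersect


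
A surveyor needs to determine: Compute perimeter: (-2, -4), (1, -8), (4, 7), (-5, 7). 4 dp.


Sides: (-2, -4)->(1, -8): sqrt(25) = 5, (1, -8)->(4, 7): sqrt(234) = 15.297059, (4, 7)->(-5, 7): sqrt(81) = 9, (-5, 7)->(-2, -4): sqrt(130) = 11.401754
Sum = 40.698813
Perimeter = 40.6988

40.6988


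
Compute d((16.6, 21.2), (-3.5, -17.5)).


dx=-20.1, dy=-38.7
d^2 = (-20.1)^2 + (-38.7)^2 = 1901.7
d = sqrt(1901.7) = 43.6085

43.6085


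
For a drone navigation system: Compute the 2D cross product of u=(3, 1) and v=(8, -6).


u x v = u_x*v_y - u_y*v_x = 3*(-6) - 1*8
= (-18) - 8 = -26

-26


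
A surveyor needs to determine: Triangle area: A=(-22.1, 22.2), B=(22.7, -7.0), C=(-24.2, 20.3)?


Area = |x_A(y_B-y_C) + x_B(y_C-y_A) + x_C(y_A-y_B)|/2
= |603.33 + (-43.13) + (-706.64)|/2
= 146.44/2 = 73.22

73.22


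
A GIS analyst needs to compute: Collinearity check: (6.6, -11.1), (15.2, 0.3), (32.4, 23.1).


Cross product: (15.2-6.6)*(23.1-(-11.1)) - (0.3-(-11.1))*(32.4-6.6)
= 0

Yes, collinear


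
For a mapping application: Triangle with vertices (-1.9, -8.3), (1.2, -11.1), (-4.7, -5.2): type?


Side lengths squared: AB^2=17.45, BC^2=69.62, CA^2=17.45
Sorted: [17.45, 17.45, 69.62]
By sides: Isosceles, By angles: Obtuse

Isosceles, Obtuse


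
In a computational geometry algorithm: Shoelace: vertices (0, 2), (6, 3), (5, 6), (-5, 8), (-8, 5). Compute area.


Shoelace sum: (0*3 - 6*2) + (6*6 - 5*3) + (5*8 - (-5)*6) + ((-5)*5 - (-8)*8) + ((-8)*2 - 0*5)
= 102
Area = |102|/2 = 51

51


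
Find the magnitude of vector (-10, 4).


|u| = sqrt((-10)^2 + 4^2) = sqrt(116) = 10.7703

10.7703


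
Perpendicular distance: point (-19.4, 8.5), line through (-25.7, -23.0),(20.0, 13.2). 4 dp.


|cross product| = 1211.49
|line direction| = sqrt(3398.93) = 58.3003
Distance = 1211.49/sqrt(3398.93) = 20.7802

20.7802


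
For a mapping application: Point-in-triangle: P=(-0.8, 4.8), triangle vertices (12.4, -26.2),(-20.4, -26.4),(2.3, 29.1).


Cross products: AB x AP = -1019.44, BC x BP = -379.56, CA x CP = -416.86
All same sign? yes

Yes, inside


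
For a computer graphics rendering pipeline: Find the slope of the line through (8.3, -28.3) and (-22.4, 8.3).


slope = (y2-y1)/(x2-x1) = (8.3-(-28.3))/((-22.4)-8.3) = 36.6/(-30.7) = -1.1922

-1.1922


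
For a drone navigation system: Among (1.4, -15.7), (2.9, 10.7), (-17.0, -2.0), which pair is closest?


d(P0,P1) = 26.4426, d(P0,P2) = 22.9401, d(P1,P2) = 23.6072
Closest: P0 and P2

Closest pair: (1.4, -15.7) and (-17.0, -2.0), distance = 22.9401


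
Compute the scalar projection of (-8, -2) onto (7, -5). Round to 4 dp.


u.v = -46, |v| = sqrt(74) = 8.6023
Scalar projection = u.v / |v| = -46 / sqrt(74) = -5.3474

-5.3474


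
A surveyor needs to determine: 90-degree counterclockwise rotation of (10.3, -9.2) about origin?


90° CCW: (x,y) -> (-y, x)
(10.3,-9.2) -> (9.2, 10.3)

(9.2, 10.3)


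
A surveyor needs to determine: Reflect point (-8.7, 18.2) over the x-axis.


Reflection over x-axis: (x,y) -> (x,-y)
(-8.7, 18.2) -> (-8.7, -18.2)

(-8.7, -18.2)


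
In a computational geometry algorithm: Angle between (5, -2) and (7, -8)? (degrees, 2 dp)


u.v = 51, |u| = sqrt(29) = 5.3852, |v| = sqrt(113) = 10.6301
cos(theta) = u.v/(|u||v|) = 51/sqrt(3277) = 0.890906
theta = acos(0.890906) = 27.01 degrees

27.01 degrees


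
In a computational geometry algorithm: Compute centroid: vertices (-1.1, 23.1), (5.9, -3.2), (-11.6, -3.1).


Centroid = ((x_A+x_B+x_C)/3, (y_A+y_B+y_C)/3)
= (((-1.1)+5.9+(-11.6))/3, (23.1+(-3.2)+(-3.1))/3)
= (-2.2667, 5.6)

(-2.2667, 5.6)


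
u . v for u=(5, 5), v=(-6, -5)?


u . v = u_x*v_x + u_y*v_y = 5*(-6) + 5*(-5)
= (-30) + (-25) = -55

-55


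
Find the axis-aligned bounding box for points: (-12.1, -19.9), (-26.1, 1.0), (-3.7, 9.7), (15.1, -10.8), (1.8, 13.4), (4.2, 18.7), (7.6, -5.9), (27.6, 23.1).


x range: [-26.1, 27.6]
y range: [-19.9, 23.1]
Bounding box: (-26.1,-19.9) to (27.6,23.1)

(-26.1,-19.9) to (27.6,23.1)


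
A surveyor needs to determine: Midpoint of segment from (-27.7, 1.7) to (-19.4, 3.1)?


M = (((-27.7)+(-19.4))/2, (1.7+3.1)/2)
= (-23.55, 2.4)

(-23.55, 2.4)


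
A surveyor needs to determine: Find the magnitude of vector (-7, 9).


|u| = sqrt((-7)^2 + 9^2) = sqrt(130) = 11.4018

11.4018


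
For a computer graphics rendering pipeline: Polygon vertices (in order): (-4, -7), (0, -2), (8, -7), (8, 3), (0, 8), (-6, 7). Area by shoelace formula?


Shoelace sum: ((-4)*(-2) - 0*(-7)) + (0*(-7) - 8*(-2)) + (8*3 - 8*(-7)) + (8*8 - 0*3) + (0*7 - (-6)*8) + ((-6)*(-7) - (-4)*7)
= 286
Area = |286|/2 = 143

143


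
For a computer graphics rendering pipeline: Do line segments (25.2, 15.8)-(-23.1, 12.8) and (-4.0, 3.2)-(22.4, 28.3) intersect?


Cross products: d1=-400.28, d2=732.85, d3=520.98, d4=-612.15
d1*d2 < 0 and d3*d4 < 0? yes

Yes, they intersect


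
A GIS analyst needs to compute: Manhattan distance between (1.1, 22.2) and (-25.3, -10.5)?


|1.1-(-25.3)| + |22.2-(-10.5)| = 26.4 + 32.7 = 59.1

59.1


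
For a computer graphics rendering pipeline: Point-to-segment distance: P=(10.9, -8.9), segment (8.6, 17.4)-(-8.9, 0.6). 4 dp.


Project P onto AB: t = 0.6824 (clamped to [0,1])
Closest point on segment: (-3.3421, 5.9356)
Distance: 20.5653

20.5653


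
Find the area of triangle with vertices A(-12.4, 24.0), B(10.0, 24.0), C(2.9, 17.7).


Area = |x_A(y_B-y_C) + x_B(y_C-y_A) + x_C(y_A-y_B)|/2
= |(-78.12) + (-63) + 0|/2
= 141.12/2 = 70.56

70.56


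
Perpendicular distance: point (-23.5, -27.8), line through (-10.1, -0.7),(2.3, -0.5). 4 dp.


|cross product| = 333.36
|line direction| = sqrt(153.8) = 12.4016
Distance = 333.36/sqrt(153.8) = 26.8804

26.8804


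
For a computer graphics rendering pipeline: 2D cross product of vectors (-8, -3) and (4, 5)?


u x v = u_x*v_y - u_y*v_x = (-8)*5 - (-3)*4
= (-40) - (-12) = -28

-28


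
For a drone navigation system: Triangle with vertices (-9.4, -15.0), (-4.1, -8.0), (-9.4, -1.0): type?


Side lengths squared: AB^2=77.09, BC^2=77.09, CA^2=196
Sorted: [77.09, 77.09, 196]
By sides: Isosceles, By angles: Obtuse

Isosceles, Obtuse


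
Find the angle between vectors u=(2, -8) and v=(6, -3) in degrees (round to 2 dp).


u.v = 36, |u| = sqrt(68) = 8.2462, |v| = sqrt(45) = 6.7082
cos(theta) = u.v/(|u||v|) = 36/sqrt(3060) = 0.650791
theta = acos(0.650791) = 49.4 degrees

49.4 degrees


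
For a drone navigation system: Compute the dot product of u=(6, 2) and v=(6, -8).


u . v = u_x*v_x + u_y*v_y = 6*6 + 2*(-8)
= 36 + (-16) = 20

20


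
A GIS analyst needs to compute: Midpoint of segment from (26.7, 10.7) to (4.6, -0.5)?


M = ((26.7+4.6)/2, (10.7+(-0.5))/2)
= (15.65, 5.1)

(15.65, 5.1)


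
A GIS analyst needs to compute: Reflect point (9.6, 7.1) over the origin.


Reflection over origin: (x,y) -> (-x,-y)
(9.6, 7.1) -> (-9.6, -7.1)

(-9.6, -7.1)


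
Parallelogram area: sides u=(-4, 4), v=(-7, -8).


|u x v| = |(-4)*(-8) - 4*(-7)|
= |32 - (-28)| = 60

60


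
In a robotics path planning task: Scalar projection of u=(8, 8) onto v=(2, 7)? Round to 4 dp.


u.v = 72, |v| = sqrt(53) = 7.2801
Scalar projection = u.v / |v| = 72 / sqrt(53) = 9.89

9.89


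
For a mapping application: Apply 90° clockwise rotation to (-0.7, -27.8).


90° CW: (x,y) -> (y, -x)
(-0.7,-27.8) -> (-27.8, 0.7)

(-27.8, 0.7)


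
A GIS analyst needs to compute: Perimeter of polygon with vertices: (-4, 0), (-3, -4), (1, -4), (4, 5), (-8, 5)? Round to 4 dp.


Sides: (-4, 0)->(-3, -4): sqrt(17) = 4.123106, (-3, -4)->(1, -4): sqrt(16) = 4, (1, -4)->(4, 5): sqrt(90) = 9.486833, (4, 5)->(-8, 5): sqrt(144) = 12, (-8, 5)->(-4, 0): sqrt(41) = 6.403124
Sum = 36.013063
Perimeter = 36.0131

36.0131


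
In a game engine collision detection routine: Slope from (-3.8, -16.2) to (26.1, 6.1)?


slope = (y2-y1)/(x2-x1) = (6.1-(-16.2))/(26.1-(-3.8)) = 22.3/29.9 = 0.7458

0.7458


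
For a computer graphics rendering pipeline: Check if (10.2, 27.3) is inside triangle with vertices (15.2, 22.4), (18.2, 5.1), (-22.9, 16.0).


Cross products: AB x AP = -71.8, BC x BP = -825.22, CA x CP = 218.69
All same sign? no

No, outside


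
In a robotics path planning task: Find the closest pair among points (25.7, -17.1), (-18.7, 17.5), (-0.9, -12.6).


d(P0,P1) = 56.2896, d(P0,P2) = 26.978, d(P1,P2) = 34.9693
Closest: P0 and P2

Closest pair: (25.7, -17.1) and (-0.9, -12.6), distance = 26.978


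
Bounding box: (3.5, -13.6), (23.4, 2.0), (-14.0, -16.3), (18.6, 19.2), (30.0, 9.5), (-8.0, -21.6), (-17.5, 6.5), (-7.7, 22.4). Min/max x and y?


x range: [-17.5, 30]
y range: [-21.6, 22.4]
Bounding box: (-17.5,-21.6) to (30,22.4)

(-17.5,-21.6) to (30,22.4)


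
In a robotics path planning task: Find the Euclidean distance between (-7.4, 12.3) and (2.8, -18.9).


dx=10.2, dy=-31.2
d^2 = 10.2^2 + (-31.2)^2 = 1077.48
d = sqrt(1077.48) = 32.825

32.825


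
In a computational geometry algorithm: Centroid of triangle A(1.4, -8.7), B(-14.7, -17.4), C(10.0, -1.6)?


Centroid = ((x_A+x_B+x_C)/3, (y_A+y_B+y_C)/3)
= ((1.4+(-14.7)+10)/3, ((-8.7)+(-17.4)+(-1.6))/3)
= (-1.1, -9.2333)

(-1.1, -9.2333)


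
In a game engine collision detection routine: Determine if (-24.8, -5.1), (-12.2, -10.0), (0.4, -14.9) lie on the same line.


Cross product: ((-12.2)-(-24.8))*((-14.9)-(-5.1)) - ((-10)-(-5.1))*(0.4-(-24.8))
= 0

Yes, collinear


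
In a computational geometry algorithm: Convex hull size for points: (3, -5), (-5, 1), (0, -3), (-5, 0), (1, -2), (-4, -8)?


Convex hull vertices (CCW): (-5, 0), (-4, -8), (3, -5), (1, -2), (-5, 1)
Count = 5

5


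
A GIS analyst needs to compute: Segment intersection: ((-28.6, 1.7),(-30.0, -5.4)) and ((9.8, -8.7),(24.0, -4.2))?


Cross products: d1=320.48, d2=225.96, d3=287.2, d4=381.72
d1*d2 < 0 and d3*d4 < 0? no

No, they don't intersect


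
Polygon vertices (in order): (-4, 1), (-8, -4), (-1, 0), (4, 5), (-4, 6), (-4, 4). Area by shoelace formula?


Shoelace sum: ((-4)*(-4) - (-8)*1) + ((-8)*0 - (-1)*(-4)) + ((-1)*5 - 4*0) + (4*6 - (-4)*5) + ((-4)*4 - (-4)*6) + ((-4)*1 - (-4)*4)
= 79
Area = |79|/2 = 39.5

39.5


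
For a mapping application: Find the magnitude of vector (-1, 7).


|u| = sqrt((-1)^2 + 7^2) = sqrt(50) = 7.0711

7.0711


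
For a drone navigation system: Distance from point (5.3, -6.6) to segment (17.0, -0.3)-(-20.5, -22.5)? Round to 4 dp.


Project P onto AB: t = 0.3047 (clamped to [0,1])
Closest point on segment: (5.5746, -7.0638)
Distance: 0.539

0.539


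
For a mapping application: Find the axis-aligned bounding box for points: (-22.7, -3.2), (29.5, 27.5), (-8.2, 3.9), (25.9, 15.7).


x range: [-22.7, 29.5]
y range: [-3.2, 27.5]
Bounding box: (-22.7,-3.2) to (29.5,27.5)

(-22.7,-3.2) to (29.5,27.5)


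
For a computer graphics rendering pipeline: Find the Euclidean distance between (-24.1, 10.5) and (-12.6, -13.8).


dx=11.5, dy=-24.3
d^2 = 11.5^2 + (-24.3)^2 = 722.74
d = sqrt(722.74) = 26.8838

26.8838


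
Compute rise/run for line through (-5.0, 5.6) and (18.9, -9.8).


slope = (y2-y1)/(x2-x1) = ((-9.8)-5.6)/(18.9-(-5)) = (-15.4)/23.9 = -0.6444

-0.6444


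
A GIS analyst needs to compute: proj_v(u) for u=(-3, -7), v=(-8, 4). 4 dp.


u.v = -4, |v| = sqrt(80) = 8.9443
Scalar projection = u.v / |v| = -4 / sqrt(80) = -0.4472

-0.4472


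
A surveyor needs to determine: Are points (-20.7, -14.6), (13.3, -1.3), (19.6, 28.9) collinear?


Cross product: (13.3-(-20.7))*(28.9-(-14.6)) - ((-1.3)-(-14.6))*(19.6-(-20.7))
= 943.01

No, not collinear


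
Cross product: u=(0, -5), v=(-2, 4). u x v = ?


u x v = u_x*v_y - u_y*v_x = 0*4 - (-5)*(-2)
= 0 - 10 = -10

-10


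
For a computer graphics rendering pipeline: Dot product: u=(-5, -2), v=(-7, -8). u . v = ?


u . v = u_x*v_x + u_y*v_y = (-5)*(-7) + (-2)*(-8)
= 35 + 16 = 51

51


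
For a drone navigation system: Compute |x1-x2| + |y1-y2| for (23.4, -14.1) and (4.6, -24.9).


|23.4-4.6| + |(-14.1)-(-24.9)| = 18.8 + 10.8 = 29.6

29.6


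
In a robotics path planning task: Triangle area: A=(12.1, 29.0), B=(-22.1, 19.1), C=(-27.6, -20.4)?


Area = |x_A(y_B-y_C) + x_B(y_C-y_A) + x_C(y_A-y_B)|/2
= |477.95 + 1091.74 + (-273.24)|/2
= 1296.45/2 = 648.225

648.225


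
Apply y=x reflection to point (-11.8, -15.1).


Reflection over y=x: (x,y) -> (y,x)
(-11.8, -15.1) -> (-15.1, -11.8)

(-15.1, -11.8)


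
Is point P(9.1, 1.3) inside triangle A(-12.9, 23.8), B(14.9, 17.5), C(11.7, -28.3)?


Cross products: AB x AP = -486.9, BC x BP = -213.8, CA x CP = -592.7
All same sign? yes

Yes, inside


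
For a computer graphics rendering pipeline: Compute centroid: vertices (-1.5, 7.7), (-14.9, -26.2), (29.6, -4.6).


Centroid = ((x_A+x_B+x_C)/3, (y_A+y_B+y_C)/3)
= (((-1.5)+(-14.9)+29.6)/3, (7.7+(-26.2)+(-4.6))/3)
= (4.4, -7.7)

(4.4, -7.7)


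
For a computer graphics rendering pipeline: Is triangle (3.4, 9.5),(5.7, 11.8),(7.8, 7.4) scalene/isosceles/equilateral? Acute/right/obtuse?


Side lengths squared: AB^2=10.58, BC^2=23.77, CA^2=23.77
Sorted: [10.58, 23.77, 23.77]
By sides: Isosceles, By angles: Acute

Isosceles, Acute


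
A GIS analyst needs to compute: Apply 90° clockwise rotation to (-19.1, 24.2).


90° CW: (x,y) -> (y, -x)
(-19.1,24.2) -> (24.2, 19.1)

(24.2, 19.1)


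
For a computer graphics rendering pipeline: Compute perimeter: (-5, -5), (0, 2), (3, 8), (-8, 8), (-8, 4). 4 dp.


Sides: (-5, -5)->(0, 2): sqrt(74) = 8.602325, (0, 2)->(3, 8): sqrt(45) = 6.708204, (3, 8)->(-8, 8): sqrt(121) = 11, (-8, 8)->(-8, 4): sqrt(16) = 4, (-8, 4)->(-5, -5): sqrt(90) = 9.486833
Sum = 39.797362
Perimeter = 39.7974

39.7974


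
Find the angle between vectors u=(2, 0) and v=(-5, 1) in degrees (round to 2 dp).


u.v = -10, |u| = sqrt(4) = 2, |v| = sqrt(26) = 5.099
cos(theta) = u.v/(|u||v|) = -10/sqrt(104) = -0.980581
theta = acos(-0.980581) = 168.69 degrees

168.69 degrees


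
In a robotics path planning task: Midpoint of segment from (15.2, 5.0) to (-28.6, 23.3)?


M = ((15.2+(-28.6))/2, (5+23.3)/2)
= (-6.7, 14.15)

(-6.7, 14.15)


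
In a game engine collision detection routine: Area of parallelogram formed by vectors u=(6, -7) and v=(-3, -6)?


|u x v| = |6*(-6) - (-7)*(-3)|
= |(-36) - 21| = 57

57


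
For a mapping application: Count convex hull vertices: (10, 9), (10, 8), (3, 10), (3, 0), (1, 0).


Convex hull vertices (CCW): (1, 0), (3, 0), (10, 8), (10, 9), (3, 10)
Count = 5

5


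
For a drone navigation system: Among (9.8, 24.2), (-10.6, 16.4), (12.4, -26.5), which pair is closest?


d(P0,P1) = 21.8403, d(P0,P2) = 50.7666, d(P1,P2) = 48.6766
Closest: P0 and P1

Closest pair: (9.8, 24.2) and (-10.6, 16.4), distance = 21.8403


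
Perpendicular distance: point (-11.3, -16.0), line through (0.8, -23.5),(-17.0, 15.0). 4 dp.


|cross product| = 332.35
|line direction| = sqrt(1799.09) = 42.4157
Distance = 332.35/sqrt(1799.09) = 7.8355

7.8355


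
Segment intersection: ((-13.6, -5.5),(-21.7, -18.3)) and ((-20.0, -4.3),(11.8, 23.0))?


Cross products: d1=-212.88, d2=-398.79, d3=-91.64, d4=94.27
d1*d2 < 0 and d3*d4 < 0? no

No, they don't intersect


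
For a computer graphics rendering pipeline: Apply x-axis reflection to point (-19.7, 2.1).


Reflection over x-axis: (x,y) -> (x,-y)
(-19.7, 2.1) -> (-19.7, -2.1)

(-19.7, -2.1)


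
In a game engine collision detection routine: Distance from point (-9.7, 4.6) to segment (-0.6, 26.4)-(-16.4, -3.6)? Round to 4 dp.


Project P onto AB: t = 0.6939 (clamped to [0,1])
Closest point on segment: (-11.5642, 5.5818)
Distance: 2.107

2.107


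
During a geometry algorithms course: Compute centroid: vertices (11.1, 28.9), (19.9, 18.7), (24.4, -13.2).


Centroid = ((x_A+x_B+x_C)/3, (y_A+y_B+y_C)/3)
= ((11.1+19.9+24.4)/3, (28.9+18.7+(-13.2))/3)
= (18.4667, 11.4667)

(18.4667, 11.4667)
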